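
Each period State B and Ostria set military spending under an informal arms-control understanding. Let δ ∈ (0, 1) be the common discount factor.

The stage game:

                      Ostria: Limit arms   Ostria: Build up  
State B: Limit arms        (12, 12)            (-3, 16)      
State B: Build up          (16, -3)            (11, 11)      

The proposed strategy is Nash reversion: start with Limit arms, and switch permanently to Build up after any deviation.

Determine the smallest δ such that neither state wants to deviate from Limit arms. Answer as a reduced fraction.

Cooperation forever yields 12 each period: 12/(1−δ).
Deviating yields 16 once, then 11 forever: 16 + 11δ/(1−δ).
No profitable deviation requires 12/(1−δ) ≥ 16 + 11δ/(1−δ).
Multiplying by (1−δ): 12 ≥ 16(1−δ) + 11δ = 16 − 5δ.
So 5δ ≥ 4, i.e. δ ≥ 4/5.

4/5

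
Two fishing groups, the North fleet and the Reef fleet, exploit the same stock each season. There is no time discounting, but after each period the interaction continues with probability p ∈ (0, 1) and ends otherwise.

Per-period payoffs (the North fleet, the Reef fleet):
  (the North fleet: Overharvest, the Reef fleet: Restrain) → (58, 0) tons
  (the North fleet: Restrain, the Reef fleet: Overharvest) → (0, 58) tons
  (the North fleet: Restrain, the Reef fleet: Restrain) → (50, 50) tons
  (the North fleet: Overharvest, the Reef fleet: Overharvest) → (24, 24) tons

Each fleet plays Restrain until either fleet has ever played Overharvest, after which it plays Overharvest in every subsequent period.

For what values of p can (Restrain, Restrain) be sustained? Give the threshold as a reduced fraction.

4/17

Expected cooperation value is 50 + p·50 + p²·50 + … = 50/(1−p); deviation gives 58 + p·24/(1−p).
50 ≥ 58(1−p) + 24p ⇒ 34p ≥ 8 ⇒ p ≥ 8/34 = 4/17.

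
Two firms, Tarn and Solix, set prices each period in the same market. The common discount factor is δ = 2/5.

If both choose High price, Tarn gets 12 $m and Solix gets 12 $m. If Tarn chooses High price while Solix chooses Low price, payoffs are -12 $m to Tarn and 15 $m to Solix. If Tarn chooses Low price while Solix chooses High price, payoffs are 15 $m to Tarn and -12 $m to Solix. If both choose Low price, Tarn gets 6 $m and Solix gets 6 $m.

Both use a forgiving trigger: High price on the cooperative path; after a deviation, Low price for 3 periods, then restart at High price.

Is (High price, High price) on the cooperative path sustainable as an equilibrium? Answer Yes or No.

Comparing payoff streams over the 4 periods until play realigns: cooperate → 12(1+δ+…+δ^3); deviate → 15 + 6(δ+…+δ^3).
Cooperation is sustained iff (12−6)(δ+…+δ^3) ≥ 15−12.
δ+…+δ^3 = 2/5·(1−(2/5)^3)/(1−2/5) = 0.6240, and (15−12)/(12−6) = 0.5000.
0.6240 ≥ 0.5000, so cooperation is sustainable.

Yes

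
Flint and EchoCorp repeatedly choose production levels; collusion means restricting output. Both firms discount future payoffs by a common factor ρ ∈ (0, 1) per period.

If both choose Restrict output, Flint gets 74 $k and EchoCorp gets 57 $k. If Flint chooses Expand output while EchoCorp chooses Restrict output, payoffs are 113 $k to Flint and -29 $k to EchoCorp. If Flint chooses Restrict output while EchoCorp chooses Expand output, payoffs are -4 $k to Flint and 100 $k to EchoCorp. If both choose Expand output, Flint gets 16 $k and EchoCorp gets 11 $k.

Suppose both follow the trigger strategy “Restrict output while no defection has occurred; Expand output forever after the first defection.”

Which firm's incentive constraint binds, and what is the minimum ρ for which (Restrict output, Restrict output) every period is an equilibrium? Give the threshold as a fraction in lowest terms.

EchoCorp; ρ ≥ 43/89

Flint's threshold: (113−74)/(113−16) = 39/97.
EchoCorp's threshold: (100−57)/(100−11) = 43/89.
39/97 < 43/89, so EchoCorp binds and ρ* = 43/89.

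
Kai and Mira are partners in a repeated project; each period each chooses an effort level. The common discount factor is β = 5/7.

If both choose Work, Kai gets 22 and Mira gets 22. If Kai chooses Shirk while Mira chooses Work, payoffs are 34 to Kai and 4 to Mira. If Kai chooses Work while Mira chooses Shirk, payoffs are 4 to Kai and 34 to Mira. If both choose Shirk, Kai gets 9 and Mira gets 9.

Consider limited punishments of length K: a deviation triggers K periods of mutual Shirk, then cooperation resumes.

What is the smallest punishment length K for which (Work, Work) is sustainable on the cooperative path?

IC: β(1−β^K)/(1−β) ≥ (34−22)/(22−9) = 12/13.
With β = 5/7: need 1 − β^K ≥ 12/13·(1−5/7)/(5/7), i.e. β^K ≤ 0.6308.
Since (5/7)^1 = 0.7143 and (5/7)^2 = 0.5102, the smallest such K is 2.

2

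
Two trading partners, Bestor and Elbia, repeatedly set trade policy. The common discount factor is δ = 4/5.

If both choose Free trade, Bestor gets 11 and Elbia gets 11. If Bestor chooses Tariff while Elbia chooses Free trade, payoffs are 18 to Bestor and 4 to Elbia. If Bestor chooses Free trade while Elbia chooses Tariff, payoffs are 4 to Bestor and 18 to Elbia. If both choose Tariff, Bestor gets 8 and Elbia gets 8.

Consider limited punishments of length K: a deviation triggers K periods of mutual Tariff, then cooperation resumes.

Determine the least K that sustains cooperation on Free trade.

No profitable deviation requires (11−8)(δ+…+δ^K) ≥ 18−11, i.e. δ+…+δ^K ≥ 7/3 ≈ 2.3333.
With δ = 4/5, the partial sums are K=1: 0.8000, K=2: 1.4400, K=3: 1.9520, K=4: 2.3616.
K = 4 is the first length at which the sum reaches 2.3333.

4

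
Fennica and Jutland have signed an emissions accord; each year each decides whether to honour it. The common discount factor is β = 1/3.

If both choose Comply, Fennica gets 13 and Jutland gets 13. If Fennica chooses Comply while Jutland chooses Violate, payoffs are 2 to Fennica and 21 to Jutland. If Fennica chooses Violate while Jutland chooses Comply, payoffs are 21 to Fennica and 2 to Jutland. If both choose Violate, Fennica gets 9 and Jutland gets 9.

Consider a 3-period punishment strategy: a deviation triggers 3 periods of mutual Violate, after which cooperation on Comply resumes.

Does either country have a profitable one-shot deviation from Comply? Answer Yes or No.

Yes

IC: β+…+β^3 ≥ (21−13)/(13−9) = 2.
At β = 1/3: partial sum = 0.4815 < 2.0000. Cooperation not sustainable.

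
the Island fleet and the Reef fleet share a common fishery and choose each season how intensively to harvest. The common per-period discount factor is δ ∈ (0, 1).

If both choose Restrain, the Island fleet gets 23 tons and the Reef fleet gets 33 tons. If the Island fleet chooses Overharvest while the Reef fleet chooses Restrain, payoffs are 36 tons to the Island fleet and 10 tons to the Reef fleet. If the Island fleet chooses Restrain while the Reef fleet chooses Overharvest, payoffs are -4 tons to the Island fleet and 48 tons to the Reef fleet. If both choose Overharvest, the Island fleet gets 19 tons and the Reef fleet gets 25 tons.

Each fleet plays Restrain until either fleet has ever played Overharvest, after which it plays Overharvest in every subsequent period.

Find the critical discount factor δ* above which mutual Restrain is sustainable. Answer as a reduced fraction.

the Island fleet's threshold: (36−23)/(36−19) = 13/17.
the Reef fleet's threshold: (48−33)/(48−25) = 15/23.
13/17 > 15/23, so the Island fleet binds and δ* = 13/17.

13/17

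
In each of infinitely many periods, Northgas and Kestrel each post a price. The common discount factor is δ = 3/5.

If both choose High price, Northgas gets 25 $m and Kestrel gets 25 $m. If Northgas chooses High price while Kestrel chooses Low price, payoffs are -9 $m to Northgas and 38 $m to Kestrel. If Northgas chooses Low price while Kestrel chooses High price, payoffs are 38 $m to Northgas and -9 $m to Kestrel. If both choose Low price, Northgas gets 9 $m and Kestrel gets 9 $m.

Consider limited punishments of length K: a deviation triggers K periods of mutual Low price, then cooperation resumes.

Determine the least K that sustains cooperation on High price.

2

IC: δ(1−δ^K)/(1−δ) ≥ (38−25)/(25−9) = 13/16.
With δ = 3/5: need 1 − δ^K ≥ 13/16·(1−3/5)/(3/5), i.e. δ^K ≤ 0.4583.
Since (3/5)^1 = 0.6000 and (3/5)^2 = 0.3600, the smallest such K is 2.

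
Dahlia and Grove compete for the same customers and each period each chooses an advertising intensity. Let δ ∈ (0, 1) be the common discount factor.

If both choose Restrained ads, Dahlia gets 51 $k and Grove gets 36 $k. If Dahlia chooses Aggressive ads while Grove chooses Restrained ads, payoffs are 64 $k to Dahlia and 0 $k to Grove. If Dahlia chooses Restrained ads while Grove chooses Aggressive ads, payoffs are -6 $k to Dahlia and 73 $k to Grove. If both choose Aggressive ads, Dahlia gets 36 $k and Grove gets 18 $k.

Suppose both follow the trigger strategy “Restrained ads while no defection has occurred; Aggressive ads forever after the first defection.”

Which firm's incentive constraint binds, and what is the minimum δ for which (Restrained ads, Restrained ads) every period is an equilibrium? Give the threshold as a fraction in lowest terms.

For Dahlia: deviation gain 64−51 = 13, per-period punishment loss 51−36 = 15. IC gives δ ≥ 13/28.
For Grove: gain 37, loss 18 per period, so δ ≥ 37/55.
The tighter constraint is Grove's, so cooperation needs δ ≥ 37/55.

Grove; δ ≥ 37/55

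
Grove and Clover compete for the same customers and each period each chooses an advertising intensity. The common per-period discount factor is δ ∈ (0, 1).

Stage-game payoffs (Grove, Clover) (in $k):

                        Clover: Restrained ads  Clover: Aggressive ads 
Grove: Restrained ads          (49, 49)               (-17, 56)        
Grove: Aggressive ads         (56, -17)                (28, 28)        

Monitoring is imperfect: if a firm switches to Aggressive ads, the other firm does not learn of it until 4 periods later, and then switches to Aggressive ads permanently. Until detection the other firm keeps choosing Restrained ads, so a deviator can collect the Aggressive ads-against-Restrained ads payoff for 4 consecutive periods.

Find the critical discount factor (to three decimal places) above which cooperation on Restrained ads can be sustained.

The best deviation is to choose Aggressive ads for all 4 undetected periods, earning 56 each, then 28 forever once detected.
Deviation value: 56(1−δ^4)/(1−δ) + 28δ^4/(1−δ); cooperation value: 49/(1−δ).
IC: 49 ≥ 56(1−δ^4) + 28δ^4 = 56 − 28δ^4.
So δ^4 ≥ 7/28 = 1/4, giving δ ≥ (1/4)^(1/4) ≈ 0.707.

0.707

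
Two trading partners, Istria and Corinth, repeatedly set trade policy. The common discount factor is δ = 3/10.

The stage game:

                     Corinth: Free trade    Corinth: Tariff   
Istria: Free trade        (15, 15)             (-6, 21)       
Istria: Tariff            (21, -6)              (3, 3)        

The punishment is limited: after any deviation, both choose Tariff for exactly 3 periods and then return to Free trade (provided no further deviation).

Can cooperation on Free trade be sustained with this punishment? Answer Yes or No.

No

A one-shot deviation gives 21 now, then 3 for 3 periods, then back to 15.
Gain from deviating: (21−15) today; loss: (15−3) in each of the next 3 periods.
No-deviation condition: (15−3)(δ+…+δ^3) ≥ 21−15, i.e. δ+…+δ^3 ≥ 1/2.
At δ = 3/10: δ+…+δ^3 = 0.4170 < 0.5000.
So cooperation is not sustainable.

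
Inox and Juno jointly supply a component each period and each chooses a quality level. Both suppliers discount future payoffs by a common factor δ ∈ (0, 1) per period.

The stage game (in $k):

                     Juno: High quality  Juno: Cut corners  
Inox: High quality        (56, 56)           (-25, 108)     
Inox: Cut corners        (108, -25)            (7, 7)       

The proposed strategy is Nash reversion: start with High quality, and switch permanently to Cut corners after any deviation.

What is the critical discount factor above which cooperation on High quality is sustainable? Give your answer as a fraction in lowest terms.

52/101

Under grim trigger the critical discount factor is (T−C)/(T−P) with T = 108, C = 56, P = 7.
δ* = (108−56)/(108−7) = 52/101.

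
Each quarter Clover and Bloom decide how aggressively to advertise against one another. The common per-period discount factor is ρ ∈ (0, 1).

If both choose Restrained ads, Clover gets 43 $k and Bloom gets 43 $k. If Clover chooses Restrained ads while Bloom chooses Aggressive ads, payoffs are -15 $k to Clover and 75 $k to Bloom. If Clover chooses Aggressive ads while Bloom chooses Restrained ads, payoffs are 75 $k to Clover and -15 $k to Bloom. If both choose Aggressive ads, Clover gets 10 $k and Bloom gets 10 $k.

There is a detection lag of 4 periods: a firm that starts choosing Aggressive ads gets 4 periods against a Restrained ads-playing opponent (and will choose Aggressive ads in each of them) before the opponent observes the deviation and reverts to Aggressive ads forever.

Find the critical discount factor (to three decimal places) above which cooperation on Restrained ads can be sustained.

Deviating for the 4 undetected periods gains 75−43 = 32 per period over cooperation, then loses 43−10 = 33 per period forever once punishment starts.
Gain: 32(1 + ρ + … + ρ^3); loss: 33·ρ^4/(1−ρ).
No profitable deviation ⇔ 32(1−ρ^4) ≤ 33·ρ^4, i.e. ρ^4 ≥ 32/(32+33) = 32/65.
Hence ρ ≥ (32/65)^(1/4) ≈ 0.838.

0.838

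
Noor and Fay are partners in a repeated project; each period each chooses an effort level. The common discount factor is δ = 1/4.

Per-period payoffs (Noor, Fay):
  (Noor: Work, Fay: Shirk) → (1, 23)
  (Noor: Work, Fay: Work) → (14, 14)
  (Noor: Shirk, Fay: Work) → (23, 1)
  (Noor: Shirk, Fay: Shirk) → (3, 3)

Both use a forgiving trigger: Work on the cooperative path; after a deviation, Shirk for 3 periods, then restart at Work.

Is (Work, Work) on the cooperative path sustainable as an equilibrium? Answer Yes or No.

Comparing payoff streams over the 4 periods until play realigns: cooperate → 14(1+δ+…+δ^3); deviate → 23 + 3(δ+…+δ^3).
Cooperation is sustained iff (14−3)(δ+…+δ^3) ≥ 23−14.
δ+…+δ^3 = 1/4·(1−(1/4)^3)/(1−1/4) = 0.3281, and (23−14)/(14−3) = 0.8182.
0.3281 < 0.8182, so cooperation is not sustainable.

No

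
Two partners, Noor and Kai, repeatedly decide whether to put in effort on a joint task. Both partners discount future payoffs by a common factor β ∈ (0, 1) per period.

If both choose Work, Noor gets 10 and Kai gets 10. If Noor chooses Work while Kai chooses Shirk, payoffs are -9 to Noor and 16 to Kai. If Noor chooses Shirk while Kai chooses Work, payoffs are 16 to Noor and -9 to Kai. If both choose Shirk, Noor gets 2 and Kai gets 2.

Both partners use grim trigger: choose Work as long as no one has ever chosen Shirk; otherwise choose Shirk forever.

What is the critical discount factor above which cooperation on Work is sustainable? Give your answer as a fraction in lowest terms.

3/7

One-period gain from deviating is 16 − 10 = 6. The loss is 10 − 2 = 8 in every subsequent period, with present value 8·β/(1−β).
Deviation is unprofitable when 8·β/(1−β) ≥ 6, i.e. β/(1−β) ≥ 3/4.
Equivalently β ≥ 6/(6+8) = 3/7.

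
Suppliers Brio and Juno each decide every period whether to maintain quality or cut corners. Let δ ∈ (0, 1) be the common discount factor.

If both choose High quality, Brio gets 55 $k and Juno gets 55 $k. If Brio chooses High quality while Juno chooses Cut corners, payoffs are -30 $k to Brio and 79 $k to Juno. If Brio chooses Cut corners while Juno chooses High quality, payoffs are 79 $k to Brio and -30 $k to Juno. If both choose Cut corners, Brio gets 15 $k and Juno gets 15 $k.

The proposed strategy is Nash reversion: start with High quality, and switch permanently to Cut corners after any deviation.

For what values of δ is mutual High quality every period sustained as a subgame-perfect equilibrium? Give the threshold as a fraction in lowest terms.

Under grim trigger the critical discount factor is (T−C)/(T−P) with T = 79, C = 55, P = 15.
δ* = (79−55)/(79−15) = 24/64 = 3/8.

3/8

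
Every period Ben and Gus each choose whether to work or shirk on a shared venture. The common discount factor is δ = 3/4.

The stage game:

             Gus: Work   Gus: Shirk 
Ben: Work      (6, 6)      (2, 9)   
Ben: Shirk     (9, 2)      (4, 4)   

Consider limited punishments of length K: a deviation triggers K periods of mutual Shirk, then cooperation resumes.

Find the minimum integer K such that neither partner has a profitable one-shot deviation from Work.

No profitable deviation requires (6−4)(δ+…+δ^K) ≥ 9−6, i.e. δ+…+δ^K ≥ 3/2 ≈ 1.5000.
With δ = 3/4, the partial sums are K=1: 0.7500, K=2: 1.3125, K=3: 1.7344.
K = 3 is the first length at which the sum reaches 1.5000.

3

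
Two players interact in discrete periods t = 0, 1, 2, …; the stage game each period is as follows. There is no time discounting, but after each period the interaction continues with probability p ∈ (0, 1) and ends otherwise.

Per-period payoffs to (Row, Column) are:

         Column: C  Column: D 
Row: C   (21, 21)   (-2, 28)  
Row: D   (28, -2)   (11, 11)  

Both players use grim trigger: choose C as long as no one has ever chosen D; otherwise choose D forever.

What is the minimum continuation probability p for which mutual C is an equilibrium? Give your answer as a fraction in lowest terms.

With no time discounting, the continuation probability p plays the role of the discount factor.
Grim-trigger IC: 21/(1−p) ≥ 28 + 11p/(1−p) ⇒ p ≥ (28−21)/(28−11) = 7/17.

7/17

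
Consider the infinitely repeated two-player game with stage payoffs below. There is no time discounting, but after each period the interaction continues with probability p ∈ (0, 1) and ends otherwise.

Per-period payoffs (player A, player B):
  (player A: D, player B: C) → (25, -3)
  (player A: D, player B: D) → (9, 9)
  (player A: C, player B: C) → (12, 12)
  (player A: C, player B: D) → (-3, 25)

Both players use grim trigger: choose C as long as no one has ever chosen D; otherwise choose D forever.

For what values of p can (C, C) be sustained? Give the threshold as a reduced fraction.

13/16

Expected cooperation value is 12 + p·12 + p²·12 + … = 12/(1−p); deviation gives 25 + p·9/(1−p).
12 ≥ 25(1−p) + 9p ⇒ 16p ≥ 13 ⇒ p ≥ 13/16.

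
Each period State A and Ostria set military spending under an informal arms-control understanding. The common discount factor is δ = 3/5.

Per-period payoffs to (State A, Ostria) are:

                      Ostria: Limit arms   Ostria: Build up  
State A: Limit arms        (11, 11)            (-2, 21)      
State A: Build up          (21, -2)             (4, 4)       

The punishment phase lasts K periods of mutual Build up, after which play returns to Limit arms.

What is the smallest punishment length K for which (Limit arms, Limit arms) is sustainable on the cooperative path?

No profitable deviation requires (11−4)(δ+…+δ^K) ≥ 21−11, i.e. δ+…+δ^K ≥ 10/7 ≈ 1.4286.
With δ = 3/5, the partial sums are K=1: 0.6000, K=2: 0.9600, K=3: 1.1760, K=4: 1.3056, K=5: 1.3834, K=6: 1.4300.
K = 6 is the first length at which the sum reaches 1.4286.

6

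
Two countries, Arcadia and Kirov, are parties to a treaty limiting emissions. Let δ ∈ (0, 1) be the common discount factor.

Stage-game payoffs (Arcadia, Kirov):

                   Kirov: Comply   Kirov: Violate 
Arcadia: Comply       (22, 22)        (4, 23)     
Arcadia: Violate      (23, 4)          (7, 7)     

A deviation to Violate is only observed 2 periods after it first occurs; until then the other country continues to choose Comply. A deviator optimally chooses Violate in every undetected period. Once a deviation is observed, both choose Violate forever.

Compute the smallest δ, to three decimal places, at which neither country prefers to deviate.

The best deviation is to choose Violate for all 2 undetected periods, earning 23 each, then 7 forever once detected.
Deviation value: 23(1−δ^2)/(1−δ) + 7δ^2/(1−δ); cooperation value: 22/(1−δ).
IC: 22 ≥ 23(1−δ^2) + 7δ^2 = 23 − 16δ^2.
So δ^2 ≥ 1/16, giving δ ≥ (1/16)^(1/2) ≈ 0.250.

0.250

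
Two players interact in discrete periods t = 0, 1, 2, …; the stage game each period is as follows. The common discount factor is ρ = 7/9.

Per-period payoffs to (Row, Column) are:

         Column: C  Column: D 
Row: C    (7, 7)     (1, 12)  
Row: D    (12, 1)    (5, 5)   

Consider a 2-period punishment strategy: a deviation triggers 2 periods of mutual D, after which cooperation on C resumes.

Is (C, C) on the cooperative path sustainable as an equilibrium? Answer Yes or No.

No

A one-shot deviation gives 12 now, then 5 for 2 periods, then back to 7.
Gain from deviating: (12−7) today; loss: (7−5) in each of the next 2 periods.
No-deviation condition: (7−5)(ρ+…+ρ^2) ≥ 12−7, i.e. ρ+…+ρ^2 ≥ 5/2.
At ρ = 7/9: ρ+…+ρ^2 = 1.3827 < 2.5000.
So cooperation is not sustainable.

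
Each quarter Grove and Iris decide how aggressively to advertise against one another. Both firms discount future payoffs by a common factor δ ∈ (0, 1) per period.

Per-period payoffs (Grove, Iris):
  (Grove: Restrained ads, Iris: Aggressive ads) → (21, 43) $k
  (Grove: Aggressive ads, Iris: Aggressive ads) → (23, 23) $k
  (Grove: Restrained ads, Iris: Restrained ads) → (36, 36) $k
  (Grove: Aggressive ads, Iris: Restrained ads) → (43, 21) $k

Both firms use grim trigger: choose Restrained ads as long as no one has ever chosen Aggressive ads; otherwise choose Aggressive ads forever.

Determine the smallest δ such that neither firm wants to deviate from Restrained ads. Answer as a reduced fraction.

7/20

Under grim trigger the critical discount factor is (T−C)/(T−P) with T = 43, C = 36, P = 23.
δ* = (43−36)/(43−23) = 7/20.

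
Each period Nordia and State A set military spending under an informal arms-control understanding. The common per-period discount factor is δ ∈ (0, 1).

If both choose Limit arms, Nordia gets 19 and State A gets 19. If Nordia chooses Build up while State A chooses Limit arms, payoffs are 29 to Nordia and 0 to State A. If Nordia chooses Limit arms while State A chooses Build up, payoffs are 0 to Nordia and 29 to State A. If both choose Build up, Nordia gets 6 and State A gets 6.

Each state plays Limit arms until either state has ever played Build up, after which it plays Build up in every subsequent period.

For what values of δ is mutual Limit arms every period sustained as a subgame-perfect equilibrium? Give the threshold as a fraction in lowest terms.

Under grim trigger the critical discount factor is (T−C)/(T−P) with T = 29, C = 19, P = 6.
δ* = (29−19)/(29−6) = 10/23.

10/23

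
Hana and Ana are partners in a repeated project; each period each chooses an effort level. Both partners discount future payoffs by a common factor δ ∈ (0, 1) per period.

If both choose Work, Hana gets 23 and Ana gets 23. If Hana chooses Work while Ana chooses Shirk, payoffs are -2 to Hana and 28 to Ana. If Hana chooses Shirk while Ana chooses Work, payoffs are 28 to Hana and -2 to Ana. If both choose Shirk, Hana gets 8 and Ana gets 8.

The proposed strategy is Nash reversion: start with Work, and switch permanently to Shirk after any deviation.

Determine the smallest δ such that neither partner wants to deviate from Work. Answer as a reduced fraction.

Cooperation forever yields 23 each period: 23/(1−δ).
Deviating yields 28 once, then 8 forever: 28 + 8δ/(1−δ).
No profitable deviation requires 23/(1−δ) ≥ 28 + 8δ/(1−δ).
Multiplying by (1−δ): 23 ≥ 28(1−δ) + 8δ = 28 − 20δ.
So 20δ ≥ 5, i.e. δ ≥ 5/20 = 1/4.

1/4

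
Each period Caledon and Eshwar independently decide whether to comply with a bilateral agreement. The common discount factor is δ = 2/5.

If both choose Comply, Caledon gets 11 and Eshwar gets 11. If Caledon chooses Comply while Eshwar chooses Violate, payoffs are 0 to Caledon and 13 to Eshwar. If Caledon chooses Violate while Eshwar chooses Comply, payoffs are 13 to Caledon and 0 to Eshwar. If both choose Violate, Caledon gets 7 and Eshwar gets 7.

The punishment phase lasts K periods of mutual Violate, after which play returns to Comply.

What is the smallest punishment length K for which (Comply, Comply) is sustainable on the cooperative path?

2

No profitable deviation requires (11−7)(δ+…+δ^K) ≥ 13−11, i.e. δ+…+δ^K ≥ 1/2 ≈ 0.5000.
With δ = 2/5, the partial sums are K=1: 0.4000, K=2: 0.5600.
K = 2 is the first length at which the sum reaches 0.5000.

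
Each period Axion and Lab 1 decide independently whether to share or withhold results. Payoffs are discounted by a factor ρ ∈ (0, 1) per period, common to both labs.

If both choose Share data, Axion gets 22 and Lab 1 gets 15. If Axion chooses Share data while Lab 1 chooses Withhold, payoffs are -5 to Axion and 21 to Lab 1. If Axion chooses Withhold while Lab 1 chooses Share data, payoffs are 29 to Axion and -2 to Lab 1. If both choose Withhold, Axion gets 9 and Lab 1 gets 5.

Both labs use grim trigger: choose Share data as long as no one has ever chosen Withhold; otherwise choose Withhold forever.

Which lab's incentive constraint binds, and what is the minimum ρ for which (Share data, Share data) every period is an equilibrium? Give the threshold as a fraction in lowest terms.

Axion: cooperation gives 22 each period; deviation gives 29 once then 9 forever.
  22/(1−ρ) ≥ 29 + 9ρ/(1−ρ) ⇒ ρ ≥ 7/20.
Lab 1: cooperation gives 15 each period; deviation gives 21 once then 5 forever.
  ρ ≥ 6/16 = 3/8.
Both must hold, so the binding constraint is Lab 1's: ρ ≥ 3/8.

Lab 1; ρ ≥ 3/8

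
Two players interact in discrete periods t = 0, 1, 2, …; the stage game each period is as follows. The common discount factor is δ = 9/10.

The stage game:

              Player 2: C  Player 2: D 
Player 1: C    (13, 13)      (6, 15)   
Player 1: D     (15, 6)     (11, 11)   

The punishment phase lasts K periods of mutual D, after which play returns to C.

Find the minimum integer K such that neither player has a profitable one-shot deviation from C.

Need Σ_{k=1}^{K} δ^k ≥ (15−13)/(13−11) = 1.0000 at δ = 9/10.
At K = 1 the sum is 0.9000 < 1.0000; at K = 2 it is 1.7100 ≥ 1.0000.
So the minimum punishment length is K = 2.

2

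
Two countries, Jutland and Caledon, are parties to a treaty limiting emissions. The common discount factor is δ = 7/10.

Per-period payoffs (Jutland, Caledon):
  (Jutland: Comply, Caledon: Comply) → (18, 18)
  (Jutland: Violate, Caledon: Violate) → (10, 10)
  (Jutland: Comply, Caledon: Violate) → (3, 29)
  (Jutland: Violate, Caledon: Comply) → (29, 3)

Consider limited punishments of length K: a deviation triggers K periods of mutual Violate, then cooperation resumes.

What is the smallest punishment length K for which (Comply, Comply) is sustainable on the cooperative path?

3

No profitable deviation requires (18−10)(δ+…+δ^K) ≥ 29−18, i.e. δ+…+δ^K ≥ 11/8 ≈ 1.3750.
With δ = 7/10, the partial sums are K=1: 0.7000, K=2: 1.1900, K=3: 1.5330.
K = 3 is the first length at which the sum reaches 1.3750.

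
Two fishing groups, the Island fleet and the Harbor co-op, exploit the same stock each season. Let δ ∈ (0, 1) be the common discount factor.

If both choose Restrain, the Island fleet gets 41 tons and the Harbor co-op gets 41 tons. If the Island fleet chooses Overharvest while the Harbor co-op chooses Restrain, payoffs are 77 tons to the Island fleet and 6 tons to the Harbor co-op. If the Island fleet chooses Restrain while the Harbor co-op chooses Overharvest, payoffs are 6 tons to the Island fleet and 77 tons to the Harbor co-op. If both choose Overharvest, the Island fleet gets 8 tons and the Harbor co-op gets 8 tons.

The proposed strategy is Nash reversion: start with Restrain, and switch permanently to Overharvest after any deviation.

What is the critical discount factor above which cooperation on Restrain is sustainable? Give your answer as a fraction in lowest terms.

41/(1−δ) ≥ 77 + 8δ/(1−δ)
41 ≥ 77 − 69δ
δ ≥ 36/69 = 12/23.

12/23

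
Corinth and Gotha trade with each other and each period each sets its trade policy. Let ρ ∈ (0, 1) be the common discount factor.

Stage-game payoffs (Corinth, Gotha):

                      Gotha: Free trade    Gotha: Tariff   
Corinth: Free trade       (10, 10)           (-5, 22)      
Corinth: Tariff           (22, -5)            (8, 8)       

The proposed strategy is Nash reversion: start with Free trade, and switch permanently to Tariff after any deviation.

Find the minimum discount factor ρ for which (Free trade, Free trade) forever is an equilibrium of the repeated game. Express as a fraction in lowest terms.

6/7

Under grim trigger the critical discount factor is (T−C)/(T−P) with T = 22, C = 10, P = 8.
ρ* = (22−10)/(22−8) = 12/14 = 6/7.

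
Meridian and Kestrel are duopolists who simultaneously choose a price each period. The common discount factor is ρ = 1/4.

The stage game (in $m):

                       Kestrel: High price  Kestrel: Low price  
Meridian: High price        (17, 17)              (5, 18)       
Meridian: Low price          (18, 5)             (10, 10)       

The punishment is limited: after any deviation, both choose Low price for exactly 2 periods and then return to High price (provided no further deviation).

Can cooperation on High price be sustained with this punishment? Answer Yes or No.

Yes

IC: ρ+…+ρ^2 ≥ (18−17)/(17−10) = 1/7.
At ρ = 1/4: partial sum = 0.3125 ≥ 0.1429. Cooperation sustainable.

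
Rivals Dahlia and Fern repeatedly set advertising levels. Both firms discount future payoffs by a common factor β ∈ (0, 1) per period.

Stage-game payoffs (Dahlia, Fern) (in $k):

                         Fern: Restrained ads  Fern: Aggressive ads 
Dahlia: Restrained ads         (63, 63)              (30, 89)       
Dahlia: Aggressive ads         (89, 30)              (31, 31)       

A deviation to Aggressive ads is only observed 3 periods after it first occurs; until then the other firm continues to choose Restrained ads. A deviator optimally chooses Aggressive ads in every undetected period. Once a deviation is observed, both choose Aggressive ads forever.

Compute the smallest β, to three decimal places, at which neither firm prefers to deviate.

Deviating for the 3 undetected periods gains 89−63 = 26 per period over cooperation, then loses 63−31 = 32 per period forever once punishment starts.
Gain: 26(1 + β + … + β^2); loss: 32·β^3/(1−β).
No profitable deviation ⇔ 26(1−β^3) ≤ 32·β^3, i.e. β^3 ≥ 26/(26+32) = 13/29.
Hence β ≥ (13/29)^(1/3) ≈ 0.765.

0.765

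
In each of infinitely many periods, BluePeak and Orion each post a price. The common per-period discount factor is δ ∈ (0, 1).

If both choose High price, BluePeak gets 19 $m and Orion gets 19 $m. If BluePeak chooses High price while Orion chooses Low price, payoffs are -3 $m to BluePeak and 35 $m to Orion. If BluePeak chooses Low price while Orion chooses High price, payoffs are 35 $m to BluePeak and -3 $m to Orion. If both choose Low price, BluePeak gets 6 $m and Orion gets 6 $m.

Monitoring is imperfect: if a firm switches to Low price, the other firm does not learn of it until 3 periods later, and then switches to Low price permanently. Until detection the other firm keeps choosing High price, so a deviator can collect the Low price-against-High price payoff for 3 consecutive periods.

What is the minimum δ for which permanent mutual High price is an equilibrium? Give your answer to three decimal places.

0.820

Deviating for the 3 undetected periods gains 35−19 = 16 per period over cooperation, then loses 19−6 = 13 per period forever once punishment starts.
Gain: 16(1 + δ + … + δ^2); loss: 13·δ^3/(1−δ).
No profitable deviation ⇔ 16(1−δ^3) ≤ 13·δ^3, i.e. δ^3 ≥ 16/(16+13) = 16/29.
Hence δ ≥ (16/29)^(1/3) ≈ 0.820.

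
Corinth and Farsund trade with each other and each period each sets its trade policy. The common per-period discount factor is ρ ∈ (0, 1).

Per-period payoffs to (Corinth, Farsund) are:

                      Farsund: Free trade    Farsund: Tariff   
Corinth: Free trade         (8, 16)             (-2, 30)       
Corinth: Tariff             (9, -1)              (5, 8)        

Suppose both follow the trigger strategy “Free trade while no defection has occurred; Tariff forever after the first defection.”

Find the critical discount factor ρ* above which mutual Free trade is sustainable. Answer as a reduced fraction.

Corinth: cooperation gives 8 each period; deviation gives 9 once then 5 forever.
  8/(1−ρ) ≥ 9 + 5ρ/(1−ρ) ⇒ ρ ≥ 1/4.
Farsund: cooperation gives 16 each period; deviation gives 30 once then 8 forever.
  ρ ≥ 14/22 = 7/11.
Both must hold, so the binding constraint is Farsund's: ρ ≥ 7/11.

7/11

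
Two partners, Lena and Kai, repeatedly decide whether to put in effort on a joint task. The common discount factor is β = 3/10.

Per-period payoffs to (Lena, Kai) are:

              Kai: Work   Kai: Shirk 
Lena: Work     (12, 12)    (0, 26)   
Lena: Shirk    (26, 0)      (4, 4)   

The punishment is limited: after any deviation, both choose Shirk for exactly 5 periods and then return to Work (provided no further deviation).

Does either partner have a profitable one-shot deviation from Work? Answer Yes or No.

Comparing payoff streams over the 6 periods until play realigns: cooperate → 12(1+β+…+β^5); deviate → 26 + 4(β+…+β^5).
Cooperation is sustained iff (12−4)(β+…+β^5) ≥ 26−12.
β+…+β^5 = 3/10·(1−(3/10)^5)/(1−3/10) = 0.4275, and (26−12)/(12−4) = 1.7500.
0.4275 < 1.7500, so cooperation is not sustainable.

Yes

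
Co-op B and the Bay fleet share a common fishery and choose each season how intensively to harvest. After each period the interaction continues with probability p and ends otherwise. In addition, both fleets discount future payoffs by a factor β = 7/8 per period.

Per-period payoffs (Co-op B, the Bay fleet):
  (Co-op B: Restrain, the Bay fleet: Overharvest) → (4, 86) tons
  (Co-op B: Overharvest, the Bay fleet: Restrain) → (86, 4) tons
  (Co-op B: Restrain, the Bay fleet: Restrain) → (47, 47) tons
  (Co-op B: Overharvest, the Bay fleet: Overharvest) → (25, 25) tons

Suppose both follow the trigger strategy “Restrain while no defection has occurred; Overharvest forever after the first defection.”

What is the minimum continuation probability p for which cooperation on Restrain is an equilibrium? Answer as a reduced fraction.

Expected continuation weight on next period's payoff is β·p = 7/8·p, which plays the role of the discount factor.
Cooperation requires 7/8·p ≥ (86−47)/(86−25) = 39/61, hence p ≥ 312/427.

312/427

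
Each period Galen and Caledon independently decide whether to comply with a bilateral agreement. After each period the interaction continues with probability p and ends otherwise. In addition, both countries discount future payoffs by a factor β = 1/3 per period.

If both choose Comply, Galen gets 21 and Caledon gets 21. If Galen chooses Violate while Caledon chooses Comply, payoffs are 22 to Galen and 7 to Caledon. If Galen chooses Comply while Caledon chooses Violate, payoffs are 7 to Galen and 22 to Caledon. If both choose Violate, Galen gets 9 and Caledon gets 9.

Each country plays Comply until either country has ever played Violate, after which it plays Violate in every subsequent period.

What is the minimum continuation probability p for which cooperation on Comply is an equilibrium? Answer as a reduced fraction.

Expected continuation weight on next period's payoff is β·p = 1/3·p, which plays the role of the discount factor.
Cooperation requires 1/3·p ≥ (22−21)/(22−9) = 1/13, hence p ≥ 3/13.

3/13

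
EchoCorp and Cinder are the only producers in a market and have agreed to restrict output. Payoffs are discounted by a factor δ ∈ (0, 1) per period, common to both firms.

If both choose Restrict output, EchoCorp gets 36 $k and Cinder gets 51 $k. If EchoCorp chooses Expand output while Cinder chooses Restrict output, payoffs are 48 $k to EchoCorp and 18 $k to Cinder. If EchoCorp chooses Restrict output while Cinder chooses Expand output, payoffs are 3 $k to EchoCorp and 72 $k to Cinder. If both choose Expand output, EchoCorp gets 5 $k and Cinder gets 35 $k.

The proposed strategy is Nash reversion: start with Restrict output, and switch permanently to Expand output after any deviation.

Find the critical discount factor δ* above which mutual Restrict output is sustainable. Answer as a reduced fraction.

EchoCorp: cooperation gives 36 each period; deviation gives 48 once then 5 forever.
  36/(1−δ) ≥ 48 + 5δ/(1−δ) ⇒ δ ≥ 12/43.
Cinder: cooperation gives 51 each period; deviation gives 72 once then 35 forever.
  δ ≥ 21/37.
Both must hold, so the binding constraint is Cinder's: δ ≥ 21/37.

21/37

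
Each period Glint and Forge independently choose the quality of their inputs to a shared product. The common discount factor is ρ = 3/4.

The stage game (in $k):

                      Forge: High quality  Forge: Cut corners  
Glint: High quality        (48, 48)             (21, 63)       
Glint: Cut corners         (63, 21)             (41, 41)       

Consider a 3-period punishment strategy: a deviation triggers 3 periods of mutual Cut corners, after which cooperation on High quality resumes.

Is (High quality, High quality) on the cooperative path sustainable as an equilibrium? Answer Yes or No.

No

Comparing payoff streams over the 4 periods until play realigns: cooperate → 48(1+ρ+…+ρ^3); deviate → 63 + 41(ρ+…+ρ^3).
Cooperation is sustained iff (48−41)(ρ+…+ρ^3) ≥ 63−48.
ρ+…+ρ^3 = 3/4·(1−(3/4)^3)/(1−3/4) = 1.7344, and (63−48)/(48−41) = 2.1429.
1.7344 < 2.1429, so cooperation is not sustainable.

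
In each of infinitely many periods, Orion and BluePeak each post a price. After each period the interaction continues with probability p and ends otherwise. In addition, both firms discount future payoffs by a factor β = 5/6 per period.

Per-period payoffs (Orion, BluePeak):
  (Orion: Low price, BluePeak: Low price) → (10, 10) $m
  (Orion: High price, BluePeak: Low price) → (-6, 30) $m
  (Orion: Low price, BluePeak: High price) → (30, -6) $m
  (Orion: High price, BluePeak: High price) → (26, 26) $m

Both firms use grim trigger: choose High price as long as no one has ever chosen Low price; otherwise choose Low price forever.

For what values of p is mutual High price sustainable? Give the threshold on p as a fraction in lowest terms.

With continuation probability p and discount β, the effective per-period discount factor is βp.
Grim-trigger IC: βp ≥ (30−26)/(30−10) = 1/5.
So p ≥ (1/5)/(5/6) = 6/25.

6/25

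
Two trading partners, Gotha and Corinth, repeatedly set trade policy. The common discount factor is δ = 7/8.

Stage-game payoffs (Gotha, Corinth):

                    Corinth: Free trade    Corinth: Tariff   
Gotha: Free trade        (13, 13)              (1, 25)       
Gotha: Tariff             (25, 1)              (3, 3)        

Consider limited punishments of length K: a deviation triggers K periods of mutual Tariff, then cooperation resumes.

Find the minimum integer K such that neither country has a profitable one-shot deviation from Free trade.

IC: δ(1−δ^K)/(1−δ) ≥ (25−13)/(13−3) = 6/5.
With δ = 7/8: need 1 − δ^K ≥ 6/5·(1−7/8)/(7/8), i.e. δ^K ≤ 0.8286.
Since (7/8)^1 = 0.8750 and (7/8)^2 = 0.7656, the smallest such K is 2.

2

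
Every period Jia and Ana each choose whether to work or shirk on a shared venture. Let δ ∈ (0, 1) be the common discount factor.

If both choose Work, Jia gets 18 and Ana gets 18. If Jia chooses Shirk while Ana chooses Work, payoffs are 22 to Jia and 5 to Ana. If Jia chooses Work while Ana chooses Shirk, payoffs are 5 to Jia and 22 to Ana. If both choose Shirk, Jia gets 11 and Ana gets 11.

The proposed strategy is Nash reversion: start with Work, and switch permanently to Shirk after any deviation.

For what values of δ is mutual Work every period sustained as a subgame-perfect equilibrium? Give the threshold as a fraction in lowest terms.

18/(1−δ) ≥ 22 + 11δ/(1−δ)
18 ≥ 22 − 11δ
δ ≥ 4/11.

4/11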